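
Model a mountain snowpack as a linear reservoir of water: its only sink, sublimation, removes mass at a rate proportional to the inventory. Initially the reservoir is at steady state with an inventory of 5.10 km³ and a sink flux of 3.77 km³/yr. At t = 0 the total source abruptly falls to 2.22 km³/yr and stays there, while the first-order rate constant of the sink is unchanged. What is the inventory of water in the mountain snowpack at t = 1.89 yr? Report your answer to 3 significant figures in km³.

The sink rate constant is k = F₀/M₀ = 3.77/5.10 = 0.7392 yr⁻¹.
Solving dM/dt = F₁ − kM with M(0) = M₀ gives M(t) = F₁/k + (M₀ − F₁/k)·e^(−kt).
F₁/k = 2.22/0.7392 = 3.0032 km³; kt = 0.7392 × 1.89 = 1.397, e^(−kt) = 0.2473.
M(1.89) = 3.0032 + (5.10 − 3.0032) × 0.2473 = 3.0032 + 0.5186 = 3.5217 km³.

3.52 km³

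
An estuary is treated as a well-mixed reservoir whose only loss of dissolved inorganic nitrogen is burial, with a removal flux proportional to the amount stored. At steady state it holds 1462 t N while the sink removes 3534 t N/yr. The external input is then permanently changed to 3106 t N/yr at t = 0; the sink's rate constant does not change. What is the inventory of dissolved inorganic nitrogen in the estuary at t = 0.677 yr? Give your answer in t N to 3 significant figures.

Residence time τ = M₀/F₀ = 0.4137 yr. The eventual steady state is M_∞ = M₀·(F₁/F₀) = 1462 × 3106/3534 = 1284.9 t N.
The anomaly ΔM(t) = M(t) − M_∞ decays as ΔM₀·e^(−t/τ) with ΔM₀ = 1462 − 1284.9 = 177.1 t N.
At t = 0.677 yr, e^(−t/τ) = e^(−1.636) = 0.1947, so ΔM = 34.47 t N and M = 1284.9 + 34.47 = 1319.4 t N.

1320 t N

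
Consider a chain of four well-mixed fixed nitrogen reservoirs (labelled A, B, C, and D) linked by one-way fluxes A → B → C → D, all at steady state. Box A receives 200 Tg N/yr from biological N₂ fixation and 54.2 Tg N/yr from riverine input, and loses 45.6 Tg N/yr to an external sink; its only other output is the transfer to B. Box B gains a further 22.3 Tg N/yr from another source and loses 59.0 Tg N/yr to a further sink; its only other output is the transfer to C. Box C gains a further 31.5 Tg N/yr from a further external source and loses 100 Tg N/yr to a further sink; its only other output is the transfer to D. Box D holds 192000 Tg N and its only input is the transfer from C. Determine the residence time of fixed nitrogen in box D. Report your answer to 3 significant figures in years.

Box A: F(A→B) = (200 + 54.2) − 45.6 = 208.60 Tg N/yr.
Box B: F(B→C) = (208.60 + 22.3) − 59.0 = 171.90 Tg N/yr.
Box C: F(C→D) = (171.90 + 31.5) − 100 = 103.40 Tg N/yr.
Box D throughput = its input = 103.40 Tg N/yr; τ = 192000 / 103.40 = 1857 yr.

1860 yr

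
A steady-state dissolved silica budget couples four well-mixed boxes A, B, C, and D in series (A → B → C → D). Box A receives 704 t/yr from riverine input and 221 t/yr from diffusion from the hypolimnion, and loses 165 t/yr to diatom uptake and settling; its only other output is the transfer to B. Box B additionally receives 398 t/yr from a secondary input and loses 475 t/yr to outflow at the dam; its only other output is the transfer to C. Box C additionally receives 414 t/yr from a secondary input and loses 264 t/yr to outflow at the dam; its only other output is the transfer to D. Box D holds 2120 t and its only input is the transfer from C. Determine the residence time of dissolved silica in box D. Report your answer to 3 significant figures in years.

Box A: F(A→B) = (704 + 221) − 165 = 760.00 t/yr.
Box B: F(B→C) = (760.00 + 398) − 475 = 683.00 t/yr.
Box C: F(C→D) = (683.00 + 414) − 264 = 833.00 t/yr.
Box D throughput = its input = 833.00 t/yr; τ = 2120 / 833.00 = 2.545 yr.

2.55 yr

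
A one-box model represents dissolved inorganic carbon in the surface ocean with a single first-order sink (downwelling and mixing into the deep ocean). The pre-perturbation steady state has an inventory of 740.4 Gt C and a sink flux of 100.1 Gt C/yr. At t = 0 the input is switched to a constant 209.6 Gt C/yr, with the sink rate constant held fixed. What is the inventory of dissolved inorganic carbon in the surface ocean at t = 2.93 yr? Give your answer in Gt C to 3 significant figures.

1010 Gt C

The sink rate constant is k = F₀/M₀ = 100.1/740.4 = 0.1352 yr⁻¹.
Solving dM/dt = F₁ − kM with M(0) = M₀ gives M(t) = F₁/k + (M₀ − F₁/k)·e^(−kt).
F₁/k = 209.6/0.1352 = 1550.3 Gt C; kt = 0.1352 × 2.93 = 0.3961, e^(−kt) = 0.6729.
M(2.93) = 1550.3 + (740.4 − 1550.3) × 0.6729 = 1550.3 − 545.0 = 1005.3 Gt C.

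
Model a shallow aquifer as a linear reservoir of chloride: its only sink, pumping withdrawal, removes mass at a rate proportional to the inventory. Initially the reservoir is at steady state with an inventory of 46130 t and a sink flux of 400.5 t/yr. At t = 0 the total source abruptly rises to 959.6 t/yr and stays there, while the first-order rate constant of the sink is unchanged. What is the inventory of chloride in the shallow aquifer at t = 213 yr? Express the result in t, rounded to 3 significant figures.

τ = M₀/F₀ = 46130/400.5 = 115.2 yr; rate constant k = 1/τ.
New steady state M_∞ = F₁/k = F₁·τ = 959.6 × 115.2 = 110530 t.
M(t) = M_∞ + (M₀ − M_∞)·e^(−t/τ); t/τ = 213/115.2 = 1.849, so e^(−t/τ) = 0.1574.
M(t) = 110530 − 64400 × 0.1574 = 100390 t.

100000 t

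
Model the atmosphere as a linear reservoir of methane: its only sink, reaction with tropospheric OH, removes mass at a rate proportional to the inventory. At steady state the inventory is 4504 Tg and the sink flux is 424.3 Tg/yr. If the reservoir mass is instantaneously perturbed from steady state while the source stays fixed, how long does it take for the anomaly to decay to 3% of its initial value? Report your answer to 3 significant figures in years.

For a linear reservoir the anomaly decays as exp(−t/τ) with τ = M/F = 4504/424.3 = 10.62 yr.
exp(−t/τ) = 0.03 ⇒ t = −τ ln(0.03) = 10.62 × 3.507 = 37.22 yr.

37.2 yr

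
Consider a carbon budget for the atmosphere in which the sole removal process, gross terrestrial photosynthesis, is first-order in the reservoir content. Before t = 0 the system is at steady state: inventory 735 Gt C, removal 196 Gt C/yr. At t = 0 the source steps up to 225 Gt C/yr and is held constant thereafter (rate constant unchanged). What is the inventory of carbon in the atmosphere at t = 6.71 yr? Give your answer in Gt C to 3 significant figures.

The sink rate constant is k = F₀/M₀ = 196/735 = 0.2667 yr⁻¹.
Solving dM/dt = F₁ − kM with M(0) = M₀ gives M(t) = F₁/k + (M₀ − F₁/k)·e^(−kt).
F₁/k = 225/0.2667 = 843.75 Gt C; kt = 0.2667 × 6.71 = 1.789, e^(−kt) = 0.1671.
M(6.71) = 843.75 + (735 − 843.75) × 0.1671 = 843.75 − 18.17 = 825.58 Gt C.

826 Gt C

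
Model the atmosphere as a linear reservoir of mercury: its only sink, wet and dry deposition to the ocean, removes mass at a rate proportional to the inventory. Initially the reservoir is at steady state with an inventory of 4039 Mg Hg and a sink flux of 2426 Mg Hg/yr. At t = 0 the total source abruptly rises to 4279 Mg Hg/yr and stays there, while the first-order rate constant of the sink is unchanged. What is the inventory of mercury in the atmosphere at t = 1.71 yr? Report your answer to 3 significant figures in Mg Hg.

The sink rate constant is k = F₀/M₀ = 2426/4039 = 0.6006 yr⁻¹.
Solving dM/dt = F₁ − kM with M(0) = M₀ gives M(t) = F₁/k + (M₀ − F₁/k)·e^(−kt).
F₁/k = 4279/0.6006 = 7124.0 Mg Hg; kt = 0.6006 × 1.71 = 1.027, e^(−kt) = 0.3580.
M(1.71) = 7124.0 + (4039 − 7124.0) × 0.3580 = 7124.0 − 1105 = 6019.5 Mg Hg.

6020 Mg Hg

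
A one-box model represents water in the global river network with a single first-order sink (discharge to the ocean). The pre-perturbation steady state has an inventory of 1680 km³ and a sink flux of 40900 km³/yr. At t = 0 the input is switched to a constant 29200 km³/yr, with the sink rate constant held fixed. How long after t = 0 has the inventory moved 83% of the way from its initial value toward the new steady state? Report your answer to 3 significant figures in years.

0.0728 yr

τ = M₀/F₀ = 1680/40900 = 0.04108 yr.
The remaining gap fraction is e^(−t/τ); 83% covered ⇒ e^(−t/τ) = 0.170.
t = −τ ln(0.170) = 0.04108 × 1.772 = 0.07278 yr.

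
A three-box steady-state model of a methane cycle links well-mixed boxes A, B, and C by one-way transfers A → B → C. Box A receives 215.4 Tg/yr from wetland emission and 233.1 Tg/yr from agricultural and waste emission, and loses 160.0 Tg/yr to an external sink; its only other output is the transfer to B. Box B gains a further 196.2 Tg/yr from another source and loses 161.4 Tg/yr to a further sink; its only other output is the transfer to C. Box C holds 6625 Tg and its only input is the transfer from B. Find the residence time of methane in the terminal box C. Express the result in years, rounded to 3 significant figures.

Box A: F(A→B) = (215.4 + 233.1) − 160.0 = 288.50 Tg/yr.
Box B: F(B→C) = (288.50 + 196.2) − 161.4 = 323.30 Tg/yr.
Box C throughput = its input = 323.30 Tg/yr; τ = 6625 / 323.30 = 20.49 yr.

20.5 yr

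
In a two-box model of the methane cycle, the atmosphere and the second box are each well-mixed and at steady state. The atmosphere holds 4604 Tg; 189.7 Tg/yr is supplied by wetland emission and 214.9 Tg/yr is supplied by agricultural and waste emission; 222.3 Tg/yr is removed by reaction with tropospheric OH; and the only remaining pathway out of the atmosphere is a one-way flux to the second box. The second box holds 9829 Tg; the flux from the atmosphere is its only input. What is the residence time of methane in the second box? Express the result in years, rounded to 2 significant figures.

Balance the atmosphere: ΣF_in = 189.7 + 214.9 = 404.60 Tg/yr.
Flux to the second box = ΣF_in − (222.3) = 182.30 Tg/yr.
At steady state the output of the second box equals its input, 182.30 Tg/yr.
τ = M / F = 9829 / 182.30 = 53.92 yr.

54 yr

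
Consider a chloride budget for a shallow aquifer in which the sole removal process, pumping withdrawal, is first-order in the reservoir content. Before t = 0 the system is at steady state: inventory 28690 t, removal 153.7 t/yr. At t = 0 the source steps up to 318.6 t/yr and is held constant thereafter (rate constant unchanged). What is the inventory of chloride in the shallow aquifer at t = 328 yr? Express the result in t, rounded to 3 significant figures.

54200 t

τ = M₀/F₀ = 28690/153.7 = 186.7 yr; rate constant k = 1/τ.
New steady state M_∞ = F₁/k = F₁·τ = 318.6 × 186.7 = 59471 t.
M(t) = M_∞ + (M₀ − M_∞)·e^(−t/τ); t/τ = 328/186.7 = 1.757, so e^(−t/τ) = 0.1725.
M(t) = 59471 − 30780 × 0.1725 = 54160 t.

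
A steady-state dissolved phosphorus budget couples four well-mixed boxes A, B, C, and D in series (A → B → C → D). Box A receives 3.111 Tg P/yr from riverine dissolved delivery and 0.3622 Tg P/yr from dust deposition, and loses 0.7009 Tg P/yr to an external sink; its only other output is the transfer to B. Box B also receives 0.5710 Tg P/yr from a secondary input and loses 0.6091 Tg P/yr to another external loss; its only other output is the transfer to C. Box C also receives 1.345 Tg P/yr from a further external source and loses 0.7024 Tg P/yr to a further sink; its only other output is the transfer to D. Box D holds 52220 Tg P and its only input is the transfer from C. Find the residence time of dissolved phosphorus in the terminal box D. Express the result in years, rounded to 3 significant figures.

15500 yr

Box A: F(A→B) = (3.111 + 0.3622) − 0.7009 = 2.7723 Tg P/yr.
Box B: F(B→C) = (2.7723 + 0.5710) − 0.6091 = 2.7342 Tg P/yr.
Box C: F(C→D) = (2.7342 + 1.345) − 0.7024 = 3.3768 Tg P/yr.
Box D throughput = its input = 3.3768 Tg P/yr; τ = 52220 / 3.3768 = 15460 yr.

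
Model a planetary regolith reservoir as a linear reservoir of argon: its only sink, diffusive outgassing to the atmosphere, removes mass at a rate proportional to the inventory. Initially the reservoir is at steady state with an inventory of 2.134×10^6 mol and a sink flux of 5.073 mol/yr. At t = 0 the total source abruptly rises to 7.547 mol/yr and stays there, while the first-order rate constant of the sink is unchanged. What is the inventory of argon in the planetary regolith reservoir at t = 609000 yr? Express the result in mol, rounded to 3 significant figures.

The sink rate constant is k = F₀/M₀ = 5.073/2.134×10^6 = 2.377×10^-6 yr⁻¹.
Solving dM/dt = F₁ − kM with M(0) = M₀ gives M(t) = F₁/k + (M₀ − F₁/k)·e^(−kt).
F₁/k = 7.547/2.377×10^-6 = 3.1747×10^6 mol; kt = 2.377×10^-6 × 609000 = 1.448, e^(−kt) = 0.2351.
M(609000) = 3.1747×10^6 + (2.134×10^6 − 3.1747×10^6) × 0.2351 = 3.1747×10^6 − 244700 = 2.9300×10^6 mol.

2.93×10^6 mol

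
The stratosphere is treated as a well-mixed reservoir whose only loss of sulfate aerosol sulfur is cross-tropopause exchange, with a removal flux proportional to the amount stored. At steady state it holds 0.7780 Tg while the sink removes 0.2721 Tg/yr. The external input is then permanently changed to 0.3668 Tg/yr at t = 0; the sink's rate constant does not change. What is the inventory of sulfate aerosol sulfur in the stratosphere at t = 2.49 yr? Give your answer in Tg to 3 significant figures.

0.935 Tg

The sink rate constant is k = F₀/M₀ = 0.2721/0.7780 = 0.3497 yr⁻¹.
Solving dM/dt = F₁ − kM with M(0) = M₀ gives M(t) = F₁/k + (M₀ − F₁/k)·e^(−kt).
F₁/k = 0.3668/0.3497 = 1.0488 Tg; kt = 0.3497 × 2.49 = 0.8709, e^(−kt) = 0.4186.
M(2.49) = 1.0488 + (0.7780 − 1.0488) × 0.4186 = 1.0488 − 0.1133 = 0.93543 Tg.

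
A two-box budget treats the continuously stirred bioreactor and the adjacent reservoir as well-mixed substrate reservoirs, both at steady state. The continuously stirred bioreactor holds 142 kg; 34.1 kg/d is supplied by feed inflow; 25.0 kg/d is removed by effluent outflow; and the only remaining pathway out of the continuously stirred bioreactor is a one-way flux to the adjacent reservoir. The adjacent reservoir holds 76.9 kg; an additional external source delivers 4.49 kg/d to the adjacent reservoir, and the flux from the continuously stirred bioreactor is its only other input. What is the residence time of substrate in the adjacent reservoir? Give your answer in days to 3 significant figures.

5.66 d

Balance the continuously stirred bioreactor: ΣF_in = 34.100 kg/d.
Flux to the adjacent reservoir = ΣF_in − (25.0) = 9.1000 kg/d.
Total input to the adjacent reservoir = 9.1000 + 4.49 = 13.590 kg/d; at steady state this equals its total output.
τ = M / F = 76.9 / 13.590 = 5.659 d.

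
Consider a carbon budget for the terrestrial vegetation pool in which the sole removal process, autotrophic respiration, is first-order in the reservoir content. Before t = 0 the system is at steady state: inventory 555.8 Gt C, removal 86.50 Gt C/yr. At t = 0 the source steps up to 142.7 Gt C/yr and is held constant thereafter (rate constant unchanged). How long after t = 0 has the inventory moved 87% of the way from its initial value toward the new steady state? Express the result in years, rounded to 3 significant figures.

τ = M₀/F₀ = 555.8/86.50 = 6.425 yr.
The remaining gap fraction is e^(−t/τ); 87% covered ⇒ e^(−t/τ) = 0.130.
t = −τ ln(0.130) = 6.425 × 2.040 = 13.11 yr.

13.1 yr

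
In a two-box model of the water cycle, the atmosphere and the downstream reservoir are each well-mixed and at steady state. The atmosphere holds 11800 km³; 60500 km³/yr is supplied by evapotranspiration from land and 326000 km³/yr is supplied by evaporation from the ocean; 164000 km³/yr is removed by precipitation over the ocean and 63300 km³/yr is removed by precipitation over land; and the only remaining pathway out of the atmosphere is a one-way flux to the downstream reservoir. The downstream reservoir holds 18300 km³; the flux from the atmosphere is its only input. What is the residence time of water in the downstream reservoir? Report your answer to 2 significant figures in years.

0.11 yr

Balance the atmosphere: ΣF_in = 60500 + 326000 = 386500 km³/yr.
Flux to the downstream reservoir = ΣF_in − (164000 + 63300) = 159200 km³/yr.
At steady state the output of the downstream reservoir equals its input, 159200 km³/yr.
τ = M / F = 18300 / 159200 = 0.1149 yr.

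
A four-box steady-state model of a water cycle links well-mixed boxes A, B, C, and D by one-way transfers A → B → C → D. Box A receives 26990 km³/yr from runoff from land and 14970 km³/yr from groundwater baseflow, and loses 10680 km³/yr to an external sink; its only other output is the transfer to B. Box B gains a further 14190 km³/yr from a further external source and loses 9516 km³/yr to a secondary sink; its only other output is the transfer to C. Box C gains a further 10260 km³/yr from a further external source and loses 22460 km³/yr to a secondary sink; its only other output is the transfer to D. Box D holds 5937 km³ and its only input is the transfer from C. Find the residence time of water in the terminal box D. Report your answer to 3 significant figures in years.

0.250 yr

Box A: F(A→B) = (26990 + 14970) − 10680 = 31280 km³/yr.
Box B: F(B→C) = (31280 + 14190) − 9516 = 35954 km³/yr.
Box C: F(C→D) = (35954 + 10260) − 22460 = 23754 km³/yr.
Box D throughput = its input = 23754 km³/yr; τ = 5937 / 23754 = 0.2499 yr.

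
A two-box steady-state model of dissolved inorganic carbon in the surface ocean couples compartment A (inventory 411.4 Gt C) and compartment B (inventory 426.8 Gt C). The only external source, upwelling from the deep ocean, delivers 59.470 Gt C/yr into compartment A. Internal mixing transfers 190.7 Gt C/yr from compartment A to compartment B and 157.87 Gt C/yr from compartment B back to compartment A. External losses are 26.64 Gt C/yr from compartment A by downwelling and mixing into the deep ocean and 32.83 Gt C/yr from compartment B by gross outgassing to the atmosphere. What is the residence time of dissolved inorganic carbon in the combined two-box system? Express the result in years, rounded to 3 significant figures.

For the system as a whole, the A↔B exchange is internal and contributes nothing to the throughput; only the external sinks remove mass.
M_total = 411.4 + 426.8 = 838.20 Gt C.
ΣF_external_out = 26.64 + 32.83 = 59.470 Gt C/yr.
τ = M_total / ΣF_ext = 838.20 / 59.470 = 14.09 yr.

14.1 yr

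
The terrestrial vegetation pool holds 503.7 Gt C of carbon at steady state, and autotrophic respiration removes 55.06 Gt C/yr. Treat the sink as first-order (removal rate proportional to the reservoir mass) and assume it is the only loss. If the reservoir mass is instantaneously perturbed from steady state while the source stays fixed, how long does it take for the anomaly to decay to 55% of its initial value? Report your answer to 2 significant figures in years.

5.5 yr

For a linear reservoir the anomaly decays as exp(−t/τ) with τ = M/F = 503.7/55.06 = 9.148 yr.
exp(−t/τ) = 0.55 ⇒ t = −τ ln(0.55) = 9.148 × 0.5978 = 5.469 yr.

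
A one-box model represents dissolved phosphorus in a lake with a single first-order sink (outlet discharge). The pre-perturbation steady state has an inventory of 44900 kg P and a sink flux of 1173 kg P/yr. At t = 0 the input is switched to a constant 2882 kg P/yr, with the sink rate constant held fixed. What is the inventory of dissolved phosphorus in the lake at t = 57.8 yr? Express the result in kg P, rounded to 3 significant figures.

95900 kg P

The sink rate constant is k = F₀/M₀ = 1173/44900 = 0.02612 yr⁻¹.
Solving dM/dt = F₁ − kM with M(0) = M₀ gives M(t) = F₁/k + (M₀ − F₁/k)·e^(−kt).
F₁/k = 2882/0.02612 = 110320 kg P; kt = 0.02612 × 57.8 = 1.510, e^(−kt) = 0.2209.
M(57.8) = 110320 + (44900 − 110320) × 0.2209 = 110320 − 14450 = 95866 kg P.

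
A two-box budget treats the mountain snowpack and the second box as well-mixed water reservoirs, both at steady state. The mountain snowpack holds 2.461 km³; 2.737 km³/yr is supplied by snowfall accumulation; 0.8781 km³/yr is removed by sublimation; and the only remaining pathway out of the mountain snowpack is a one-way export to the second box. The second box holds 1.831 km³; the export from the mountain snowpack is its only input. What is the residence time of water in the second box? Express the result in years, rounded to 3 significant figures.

Balance the mountain snowpack: ΣF_in = 2.7370 km³/yr.
Export to the second box = ΣF_in − (0.8781) = 1.8589 km³/yr.
At steady state the output of the second box equals its input, 1.8589 km³/yr.
τ = M / F = 1.831 / 1.8589 = 0.9850 yr.

0.985 yr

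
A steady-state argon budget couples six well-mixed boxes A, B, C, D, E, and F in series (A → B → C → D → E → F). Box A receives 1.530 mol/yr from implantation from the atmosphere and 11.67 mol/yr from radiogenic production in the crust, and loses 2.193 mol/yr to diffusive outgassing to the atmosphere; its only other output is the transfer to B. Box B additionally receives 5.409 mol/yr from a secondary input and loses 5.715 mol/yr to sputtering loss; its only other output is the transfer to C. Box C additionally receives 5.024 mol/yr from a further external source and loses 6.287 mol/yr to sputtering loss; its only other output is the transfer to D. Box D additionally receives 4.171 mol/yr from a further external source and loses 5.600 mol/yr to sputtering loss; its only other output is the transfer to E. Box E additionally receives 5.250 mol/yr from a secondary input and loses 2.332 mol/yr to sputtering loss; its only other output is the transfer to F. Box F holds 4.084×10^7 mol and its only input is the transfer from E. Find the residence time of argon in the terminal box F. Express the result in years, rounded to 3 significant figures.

3.74×10^6 yr

Box A: F(A→B) = (1.530 + 11.67) − 2.193 = 11.007 mol/yr.
Box B: F(B→C) = (11.007 + 5.409) − 5.715 = 10.701 mol/yr.
Box C: F(C→D) = (10.701 + 5.024) − 6.287 = 9.4380 mol/yr.
Box D: F(D→E) = (9.4380 + 4.171) − 5.600 = 8.0090 mol/yr.
Box E: F(E→F) = (8.0090 + 5.250) − 2.332 = 10.927 mol/yr.
Box F throughput = its input = 10.927 mol/yr; τ = 4.084×10^7 / 10.927 = 3.738×10^6 yr.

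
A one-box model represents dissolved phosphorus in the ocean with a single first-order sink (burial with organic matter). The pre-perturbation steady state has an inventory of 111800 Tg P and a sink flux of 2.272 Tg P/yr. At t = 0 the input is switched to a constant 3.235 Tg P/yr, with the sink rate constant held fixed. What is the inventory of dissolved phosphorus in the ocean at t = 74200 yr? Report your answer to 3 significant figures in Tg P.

149000 Tg P

The sink rate constant is k = F₀/M₀ = 2.272/111800 = 2.032×10^-5 yr⁻¹.
Solving dM/dt = F₁ − kM with M(0) = M₀ gives M(t) = F₁/k + (M₀ − F₁/k)·e^(−kt).
F₁/k = 3.235/2.032×10^-5 = 159190 Tg P; kt = 2.032×10^-5 × 74200 = 1.508, e^(−kt) = 0.2214.
M(74200) = 159190 + (111800 − 159190) × 0.2214 = 159190 − 10490 = 148700 Tg P.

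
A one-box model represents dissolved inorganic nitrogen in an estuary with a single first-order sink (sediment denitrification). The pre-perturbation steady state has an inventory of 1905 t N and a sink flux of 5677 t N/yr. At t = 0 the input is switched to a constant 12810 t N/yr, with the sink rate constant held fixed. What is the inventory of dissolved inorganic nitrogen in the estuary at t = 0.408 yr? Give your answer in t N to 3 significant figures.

Residence time τ = M₀/F₀ = 0.3356 yr. The eventual steady state is M_∞ = M₀·(F₁/F₀) = 1905 × 12810/5677 = 4298.6 t N.
The anomaly ΔM(t) = M(t) − M_∞ decays as ΔM₀·e^(−t/τ) with ΔM₀ = 1905 − 4298.6 = −2394 t N.
At t = 0.408 yr, e^(−t/τ) = e^(−1.216) = 0.2965, so ΔM = −709.6 t N and M = 4298.6 − 709.6 = 3589.0 t N.

3590 t N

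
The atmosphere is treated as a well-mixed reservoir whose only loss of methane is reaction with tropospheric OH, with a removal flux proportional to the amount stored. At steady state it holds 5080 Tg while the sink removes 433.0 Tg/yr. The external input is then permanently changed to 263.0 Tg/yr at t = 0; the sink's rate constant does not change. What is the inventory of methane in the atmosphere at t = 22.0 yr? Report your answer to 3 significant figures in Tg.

Residence time τ = M₀/F₀ = 11.73 yr. The eventual steady state is M_∞ = M₀·(F₁/F₀) = 5080 × 263.0/433.0 = 3085.5 Tg.
The anomaly ΔM(t) = M(t) − M_∞ decays as ΔM₀·e^(−t/τ) with ΔM₀ = 5080 − 3085.5 = 1994 Tg.
At t = 22.0 yr, e^(−t/τ) = e^(−1.875) = 0.1533, so ΔM = 305.8 Tg and M = 3085.5 + 305.8 = 3391.3 Tg.

3390 Tg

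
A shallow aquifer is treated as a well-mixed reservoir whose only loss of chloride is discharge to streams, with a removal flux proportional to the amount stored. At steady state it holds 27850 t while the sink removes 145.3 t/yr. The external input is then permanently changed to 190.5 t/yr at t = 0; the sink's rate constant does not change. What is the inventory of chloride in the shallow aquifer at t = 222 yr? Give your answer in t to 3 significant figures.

τ = M₀/F₀ = 27850/145.3 = 191.7 yr; rate constant k = 1/τ.
New steady state M_∞ = F₁/k = F₁·τ = 190.5 × 191.7 = 36514 t.
M(t) = M_∞ + (M₀ − M_∞)·e^(−t/τ); t/τ = 222/191.7 = 1.158, so e^(−t/τ) = 0.3140.
M(t) = 36514 − 8664 × 0.3140 = 33793 t.

33800 t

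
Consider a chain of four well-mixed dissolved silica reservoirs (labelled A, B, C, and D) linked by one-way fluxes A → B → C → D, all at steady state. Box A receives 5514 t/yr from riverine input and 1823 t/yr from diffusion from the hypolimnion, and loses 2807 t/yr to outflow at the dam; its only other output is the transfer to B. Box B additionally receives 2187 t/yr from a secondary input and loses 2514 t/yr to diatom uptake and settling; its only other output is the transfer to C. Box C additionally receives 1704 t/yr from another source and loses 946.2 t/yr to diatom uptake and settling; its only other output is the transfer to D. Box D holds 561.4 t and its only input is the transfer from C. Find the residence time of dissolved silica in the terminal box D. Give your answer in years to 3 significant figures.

0.113 yr

Box A: F(A→B) = (5514 + 1823) − 2807 = 4530.0 t/yr.
Box B: F(B→C) = (4530.0 + 2187) − 2514 = 4203.0 t/yr.
Box C: F(C→D) = (4203.0 + 1704) − 946.2 = 4960.8 t/yr.
Box D throughput = its input = 4960.8 t/yr; τ = 561.4 / 4960.8 = 0.1132 yr.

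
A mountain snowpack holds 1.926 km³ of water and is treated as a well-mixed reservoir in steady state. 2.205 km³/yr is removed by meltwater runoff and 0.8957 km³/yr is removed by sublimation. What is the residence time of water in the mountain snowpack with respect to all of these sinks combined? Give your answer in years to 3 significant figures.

Total removal flux = 2.205 + 0.8957 = 3.1007 km³/yr.
τ = M / ΣF_out = 1.926 / 3.1007 = 0.6212 yr.

0.621 yr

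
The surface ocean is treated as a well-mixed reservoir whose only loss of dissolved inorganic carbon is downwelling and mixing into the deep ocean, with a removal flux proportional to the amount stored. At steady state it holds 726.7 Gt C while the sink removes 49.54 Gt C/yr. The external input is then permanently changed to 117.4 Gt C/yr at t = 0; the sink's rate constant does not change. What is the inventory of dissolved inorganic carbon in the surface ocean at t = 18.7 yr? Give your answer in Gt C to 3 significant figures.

1440 Gt C

τ = M₀/F₀ = 726.7/49.54 = 14.67 yr; rate constant k = 1/τ.
New steady state M_∞ = F₁/k = F₁·τ = 117.4 × 14.67 = 1722.1 Gt C.
M(t) = M_∞ + (M₀ − M_∞)·e^(−t/τ); t/τ = 18.7/14.67 = 1.275, so e^(−t/τ) = 0.2795.
M(t) = 1722.1 − 995.4 × 0.2795 = 1443.9 Gt C.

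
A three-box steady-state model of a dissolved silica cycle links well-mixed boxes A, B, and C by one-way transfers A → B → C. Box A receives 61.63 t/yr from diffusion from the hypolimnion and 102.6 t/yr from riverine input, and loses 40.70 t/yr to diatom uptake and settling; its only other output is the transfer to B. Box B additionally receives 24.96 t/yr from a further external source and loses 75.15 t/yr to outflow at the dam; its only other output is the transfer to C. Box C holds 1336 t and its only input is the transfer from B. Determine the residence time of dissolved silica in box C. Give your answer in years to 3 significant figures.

Box A: F(A→B) = (61.63 + 102.6) − 40.70 = 123.53 t/yr.
Box B: F(B→C) = (123.53 + 24.96) − 75.15 = 73.340 t/yr.
Box C throughput = its input = 73.340 t/yr; τ = 1336 / 73.340 = 18.22 yr.

18.2 yr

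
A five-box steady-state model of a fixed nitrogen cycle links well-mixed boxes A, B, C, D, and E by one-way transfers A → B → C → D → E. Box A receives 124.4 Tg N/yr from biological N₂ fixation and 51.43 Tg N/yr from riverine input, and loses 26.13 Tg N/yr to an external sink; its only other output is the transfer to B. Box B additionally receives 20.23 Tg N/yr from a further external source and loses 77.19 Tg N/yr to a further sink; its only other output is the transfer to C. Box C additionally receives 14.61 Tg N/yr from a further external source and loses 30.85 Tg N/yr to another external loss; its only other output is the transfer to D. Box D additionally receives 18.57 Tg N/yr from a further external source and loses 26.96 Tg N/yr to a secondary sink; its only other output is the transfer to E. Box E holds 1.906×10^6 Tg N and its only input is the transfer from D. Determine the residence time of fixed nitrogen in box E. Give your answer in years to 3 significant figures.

28000 yr

Box A: F(A→B) = (124.4 + 51.43) − 26.13 = 149.70 Tg N/yr.
Box B: F(B→C) = (149.70 + 20.23) − 77.19 = 92.740 Tg N/yr.
Box C: F(C→D) = (92.740 + 14.61) − 30.85 = 76.500 Tg N/yr.
Box D: F(D→E) = (76.500 + 18.57) − 26.96 = 68.110 Tg N/yr.
Box E throughput = its input = 68.110 Tg N/yr; τ = 1.906×10^6 / 68.110 = 27980 yr.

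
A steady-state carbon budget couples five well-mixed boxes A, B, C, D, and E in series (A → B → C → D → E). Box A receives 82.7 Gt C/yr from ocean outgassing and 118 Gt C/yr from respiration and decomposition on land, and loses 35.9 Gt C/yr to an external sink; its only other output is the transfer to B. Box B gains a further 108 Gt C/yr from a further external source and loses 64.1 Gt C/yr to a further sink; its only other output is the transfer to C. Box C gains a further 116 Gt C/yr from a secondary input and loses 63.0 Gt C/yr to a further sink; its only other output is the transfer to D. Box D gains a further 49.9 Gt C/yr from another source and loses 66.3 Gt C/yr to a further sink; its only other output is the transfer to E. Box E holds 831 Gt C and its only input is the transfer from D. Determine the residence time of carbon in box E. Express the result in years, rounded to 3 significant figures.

Box A: F(A→B) = (82.7 + 118) − 35.9 = 164.80 Gt C/yr.
Box B: F(B→C) = (164.80 + 108) − 64.1 = 208.70 Gt C/yr.
Box C: F(C→D) = (208.70 + 116) − 63.0 = 261.70 Gt C/yr.
Box D: F(D→E) = (261.70 + 49.9) − 66.3 = 245.30 Gt C/yr.
Box E throughput = its input = 245.30 Gt C/yr; τ = 831 / 245.30 = 3.388 yr.

3.39 yr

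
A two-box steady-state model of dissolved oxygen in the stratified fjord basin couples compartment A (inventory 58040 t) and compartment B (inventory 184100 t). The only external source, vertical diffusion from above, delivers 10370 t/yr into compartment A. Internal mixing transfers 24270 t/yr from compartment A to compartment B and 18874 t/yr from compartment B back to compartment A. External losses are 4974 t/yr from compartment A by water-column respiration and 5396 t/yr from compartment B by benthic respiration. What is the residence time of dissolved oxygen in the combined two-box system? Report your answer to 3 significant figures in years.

Treat the two boxes together as one reservoir: the mixing fluxes between them are internal recycling, so τ = ΣM / Σ(external losses).
M_total = 58040 + 184100 = 242140 t.
ΣF_external_out = 4974 + 5396 = 10370 t/yr.
τ = M_total / ΣF_ext = 242140 / 10370 = 23.35 yr.

23.4 yr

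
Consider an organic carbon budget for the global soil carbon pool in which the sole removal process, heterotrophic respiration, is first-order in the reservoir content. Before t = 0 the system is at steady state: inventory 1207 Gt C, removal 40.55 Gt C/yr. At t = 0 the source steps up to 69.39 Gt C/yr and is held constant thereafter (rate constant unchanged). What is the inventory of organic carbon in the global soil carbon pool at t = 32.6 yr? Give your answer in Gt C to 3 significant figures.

The sink rate constant is k = F₀/M₀ = 40.55/1207 = 0.03360 yr⁻¹.
Solving dM/dt = F₁ − kM with M(0) = M₀ gives M(t) = F₁/k + (M₀ − F₁/k)·e^(−kt).
F₁/k = 69.39/0.03360 = 2065.4 Gt C; kt = 0.03360 × 32.6 = 1.095, e^(−kt) = 0.3345.
M(32.6) = 2065.4 + (1207 − 2065.4) × 0.3345 = 2065.4 − 287.1 = 1778.3 Gt C.

1780 Gt C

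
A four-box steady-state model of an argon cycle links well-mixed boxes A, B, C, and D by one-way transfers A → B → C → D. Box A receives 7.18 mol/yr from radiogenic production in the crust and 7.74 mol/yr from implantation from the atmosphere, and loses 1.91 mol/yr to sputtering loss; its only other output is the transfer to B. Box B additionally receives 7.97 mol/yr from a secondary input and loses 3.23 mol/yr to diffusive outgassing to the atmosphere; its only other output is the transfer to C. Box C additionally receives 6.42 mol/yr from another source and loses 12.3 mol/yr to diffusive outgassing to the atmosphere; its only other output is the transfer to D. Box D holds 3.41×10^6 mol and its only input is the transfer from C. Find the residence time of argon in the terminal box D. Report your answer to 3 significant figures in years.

Box A: F(A→B) = (7.18 + 7.74) − 1.91 = 13.010 mol/yr.
Box B: F(B→C) = (13.010 + 7.97) − 3.23 = 17.750 mol/yr.
Box C: F(C→D) = (17.750 + 6.42) − 12.3 = 11.870 mol/yr.
Box D throughput = its input = 11.870 mol/yr; τ = 3.41×10^6 / 11.870 = 287300 yr.

287000 yr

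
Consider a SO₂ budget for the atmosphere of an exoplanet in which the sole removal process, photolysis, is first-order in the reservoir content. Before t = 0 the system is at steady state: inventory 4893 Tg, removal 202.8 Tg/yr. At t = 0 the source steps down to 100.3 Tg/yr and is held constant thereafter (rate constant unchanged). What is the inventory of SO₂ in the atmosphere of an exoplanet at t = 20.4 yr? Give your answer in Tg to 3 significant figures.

3480 Tg

τ = M₀/F₀ = 4893/202.8 = 24.13 yr; rate constant k = 1/τ.
New steady state M_∞ = F₁/k = F₁·τ = 100.3 × 24.13 = 2420.0 Tg.
M(t) = M_∞ + (M₀ − M_∞)·e^(−t/τ); t/τ = 20.4/24.13 = 0.8455, so e^(−t/τ) = 0.4293.
M(t) = 2420.0 + 2473 × 0.4293 = 3481.7 Tg.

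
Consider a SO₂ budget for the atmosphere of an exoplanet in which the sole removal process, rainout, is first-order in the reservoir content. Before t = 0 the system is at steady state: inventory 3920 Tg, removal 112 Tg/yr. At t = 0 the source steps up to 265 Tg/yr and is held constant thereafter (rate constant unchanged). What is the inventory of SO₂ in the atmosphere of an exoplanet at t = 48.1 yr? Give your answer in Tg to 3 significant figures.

7920 Tg

The sink rate constant is k = F₀/M₀ = 112/3920 = 0.02857 yr⁻¹.
Solving dM/dt = F₁ − kM with M(0) = M₀ gives M(t) = F₁/k + (M₀ − F₁/k)·e^(−kt).
F₁/k = 265/0.02857 = 9275.0 Tg; kt = 0.02857 × 48.1 = 1.374, e^(−kt) = 0.2530.
M(48.1) = 9275.0 + (3920 − 9275.0) × 0.2530 = 9275.0 − 1355 = 7920.1 Tg.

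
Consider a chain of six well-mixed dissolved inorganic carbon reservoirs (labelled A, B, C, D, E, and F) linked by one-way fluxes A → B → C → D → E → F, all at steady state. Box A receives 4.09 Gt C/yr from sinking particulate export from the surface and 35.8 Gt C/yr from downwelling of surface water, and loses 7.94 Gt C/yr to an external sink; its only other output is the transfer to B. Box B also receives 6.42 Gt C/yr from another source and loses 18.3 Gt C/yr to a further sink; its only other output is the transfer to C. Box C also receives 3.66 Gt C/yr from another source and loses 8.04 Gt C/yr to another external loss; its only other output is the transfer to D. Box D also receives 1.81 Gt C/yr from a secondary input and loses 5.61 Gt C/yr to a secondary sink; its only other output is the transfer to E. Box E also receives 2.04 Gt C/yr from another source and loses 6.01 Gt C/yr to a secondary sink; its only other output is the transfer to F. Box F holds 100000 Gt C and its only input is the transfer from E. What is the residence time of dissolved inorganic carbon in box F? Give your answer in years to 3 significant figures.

12600 yr

Box A: F(A→B) = (4.09 + 35.8) − 7.94 = 31.950 Gt C/yr.
Box B: F(B→C) = (31.950 + 6.42) − 18.3 = 20.070 Gt C/yr.
Box C: F(C→D) = (20.070 + 3.66) − 8.04 = 15.690 Gt C/yr.
Box D: F(D→E) = (15.690 + 1.81) − 5.61 = 11.890 Gt C/yr.
Box E: F(E→F) = (11.890 + 2.04) − 6.01 = 7.9200 Gt C/yr.
Box F throughput = its input = 7.9200 Gt C/yr; τ = 100000 / 7.9200 = 12630 yr.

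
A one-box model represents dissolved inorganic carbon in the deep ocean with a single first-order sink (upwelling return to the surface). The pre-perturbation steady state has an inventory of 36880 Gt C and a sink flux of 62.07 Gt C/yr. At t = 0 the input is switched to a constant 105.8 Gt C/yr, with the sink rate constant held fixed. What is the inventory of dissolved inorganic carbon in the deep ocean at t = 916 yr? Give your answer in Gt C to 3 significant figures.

The sink rate constant is k = F₀/M₀ = 62.07/36880 = 0.001683 yr⁻¹.
Solving dM/dt = F₁ − kM with M(0) = M₀ gives M(t) = F₁/k + (M₀ − F₁/k)·e^(−kt).
F₁/k = 105.8/0.001683 = 62863 Gt C; kt = 0.001683 × 916 = 1.542, e^(−kt) = 0.2140.
M(916) = 62863 + (36880 − 62863) × 0.2140 = 62863 − 5561 = 57302 Gt C.

57300 Gt C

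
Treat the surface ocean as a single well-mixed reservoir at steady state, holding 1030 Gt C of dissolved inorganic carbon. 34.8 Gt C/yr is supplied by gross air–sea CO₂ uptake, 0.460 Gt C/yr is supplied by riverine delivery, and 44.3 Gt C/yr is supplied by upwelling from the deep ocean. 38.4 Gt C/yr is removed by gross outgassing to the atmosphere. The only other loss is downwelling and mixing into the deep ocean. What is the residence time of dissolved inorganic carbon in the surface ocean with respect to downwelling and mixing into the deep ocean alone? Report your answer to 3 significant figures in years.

At steady state ΣF_in = ΣF_out.
ΣF_in = 34.8 + 0.460 + 44.3 = 79.560 Gt C/yr.
Downwelling and mixing into the deep ocean flux = ΣF_in − (38.4) = 79.560 − 38.40 = 41.16 Gt C/yr.
τ = M / F = 1030 / 41.16 = 25.02 yr.

25.0 yr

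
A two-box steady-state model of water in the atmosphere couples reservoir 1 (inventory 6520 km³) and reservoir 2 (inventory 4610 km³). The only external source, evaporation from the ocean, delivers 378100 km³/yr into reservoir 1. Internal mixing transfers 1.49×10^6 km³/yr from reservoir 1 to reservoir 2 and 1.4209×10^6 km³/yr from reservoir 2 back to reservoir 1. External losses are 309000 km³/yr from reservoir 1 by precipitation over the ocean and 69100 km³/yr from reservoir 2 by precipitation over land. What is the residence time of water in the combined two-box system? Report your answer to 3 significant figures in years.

For the system as a whole, the A↔B exchange is internal and contributes nothing to the throughput; only the external sinks remove mass.
M_total = 6520 + 4610 = 11130 km³.
ΣF_external_out = 309000 + 69100 = 378100 km³/yr.
τ = M_total / ΣF_ext = 11130 / 378100 = 0.02944 yr.

0.0294 yr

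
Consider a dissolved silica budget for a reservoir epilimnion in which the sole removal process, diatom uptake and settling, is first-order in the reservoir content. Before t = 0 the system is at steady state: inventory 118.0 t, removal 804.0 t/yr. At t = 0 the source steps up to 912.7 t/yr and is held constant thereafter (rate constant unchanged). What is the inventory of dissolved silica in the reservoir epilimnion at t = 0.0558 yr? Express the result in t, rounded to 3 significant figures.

Residence time τ = M₀/F₀ = 0.1468 yr. The eventual steady state is M_∞ = M₀·(F₁/F₀) = 118.0 × 912.7/804.0 = 133.95 t.
The anomaly ΔM(t) = M(t) − M_∞ decays as ΔM₀·e^(−t/τ) with ΔM₀ = 118.0 − 133.95 = −15.95 t.
At t = 0.0558 yr, e^(−t/τ) = e^(−0.3802) = 0.6837, so ΔM = −10.91 t and M = 133.95 − 10.91 = 123.05 t.

123 t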